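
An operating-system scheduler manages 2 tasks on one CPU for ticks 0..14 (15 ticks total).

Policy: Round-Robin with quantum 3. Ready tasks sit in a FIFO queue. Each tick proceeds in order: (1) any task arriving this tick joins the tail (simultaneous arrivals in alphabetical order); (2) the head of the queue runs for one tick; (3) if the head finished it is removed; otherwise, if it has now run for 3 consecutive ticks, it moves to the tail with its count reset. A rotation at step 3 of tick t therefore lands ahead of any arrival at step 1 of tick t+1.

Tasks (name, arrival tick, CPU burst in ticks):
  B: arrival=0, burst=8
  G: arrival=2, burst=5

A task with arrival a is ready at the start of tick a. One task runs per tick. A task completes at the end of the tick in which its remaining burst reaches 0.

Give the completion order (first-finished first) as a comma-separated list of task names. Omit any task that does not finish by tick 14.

completion order = G, B

t=0: queue=[B] q_used=0 → run B
t=1: queue=[B] q_used=1 → run B
t=2: queue=[B,G] q_used=2 → run B
t=3: queue=[G,B] q_used=0 → run G
t=4: queue=[G,B] q_used=1 → run G
t=5: queue=[G,B] q_used=2 → run G
t=6: queue=[B,G] q_used=0 → run B
t=7: queue=[B,G] q_used=1 → run B
t=8: queue=[B,G] q_used=2 → run B
t=9: queue=[G,B] q_used=0 → run G
t=10: queue=[G,B] q_used=1 → run G
t=11: queue=[B] q_used=0 → run B
t=12: queue=[B] q_used=1 → run B
t=13: (idle)
t=14: (idle)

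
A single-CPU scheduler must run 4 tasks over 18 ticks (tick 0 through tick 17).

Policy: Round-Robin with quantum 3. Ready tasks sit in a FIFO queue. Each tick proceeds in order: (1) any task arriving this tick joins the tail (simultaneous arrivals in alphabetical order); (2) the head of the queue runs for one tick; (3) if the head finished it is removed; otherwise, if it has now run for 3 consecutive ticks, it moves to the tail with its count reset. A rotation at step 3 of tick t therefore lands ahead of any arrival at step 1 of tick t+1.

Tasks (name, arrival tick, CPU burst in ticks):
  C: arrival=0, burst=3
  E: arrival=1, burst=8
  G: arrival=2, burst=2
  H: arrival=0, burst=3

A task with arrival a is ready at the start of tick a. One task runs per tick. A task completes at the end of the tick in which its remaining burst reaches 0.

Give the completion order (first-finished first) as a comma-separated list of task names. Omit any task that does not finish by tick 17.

completion order = C, H, G, E

t=0: queue=[C,H] q_used=0 → run C
t=1: queue=[C,H,E] q_used=1 → run C
t=2: queue=[C,H,E,G] q_used=2 → run C
t=3: queue=[H,E,G] q_used=0 → run H
t=4: queue=[H,E,G] q_used=1 → run H
t=5: queue=[H,E,G] q_used=2 → run H
t=6: queue=[E,G] q_used=0 → run E
t=7: queue=[E,G] q_used=1 → run E
t=8: queue=[E,G] q_used=2 → run E
t=9: queue=[G,E] q_used=0 → run G
t=10: queue=[G,E] q_used=1 → run G
t=11: queue=[E] q_used=0 → run E
t=12: queue=[E] q_used=1 → run E
t=13: queue=[E] q_used=2 → run E
t=14: queue=[E] q_used=0 → run E
t=15: queue=[E] q_used=1 → run E
t=16: (idle)
t=17: (idle)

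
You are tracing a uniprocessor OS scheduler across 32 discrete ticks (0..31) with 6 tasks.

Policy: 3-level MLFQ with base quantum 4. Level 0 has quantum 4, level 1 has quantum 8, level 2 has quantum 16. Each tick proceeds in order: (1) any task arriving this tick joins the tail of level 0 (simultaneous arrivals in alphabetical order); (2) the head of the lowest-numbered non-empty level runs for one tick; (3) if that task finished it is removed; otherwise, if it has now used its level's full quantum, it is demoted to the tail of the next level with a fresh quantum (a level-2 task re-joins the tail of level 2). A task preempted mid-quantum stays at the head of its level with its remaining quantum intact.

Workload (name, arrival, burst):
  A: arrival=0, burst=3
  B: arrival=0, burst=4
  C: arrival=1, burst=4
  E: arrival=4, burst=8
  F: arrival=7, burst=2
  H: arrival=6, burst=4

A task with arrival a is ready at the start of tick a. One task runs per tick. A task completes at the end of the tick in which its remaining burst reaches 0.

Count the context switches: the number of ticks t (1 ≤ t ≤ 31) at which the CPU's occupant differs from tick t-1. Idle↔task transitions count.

t=0: L0/L1/L2 = AB/-/- → run A
t=1: L0/L1/L2 = ABC/-/- → run A
t=2: L0/L1/L2 = ABC/-/- → run A
t=3: L0/L1/L2 = BC/-/- → run B
t=4: L0/L1/L2 = BCE/-/- → run B
t=5: L0/L1/L2 = BCE/-/- → run B
t=6: L0/L1/L2 = BCEH/-/- → run B
t=7: L0/L1/L2 = CEHF/-/- → run C
t=8: L0/L1/L2 = CEHF/-/- → run C
t=9: L0/L1/L2 = CEHF/-/- → run C
t=10: L0/L1/L2 = CEHF/-/- → run C
t=11: L0/L1/L2 = EHF/-/- → run E
t=12: L0/L1/L2 = EHF/-/- → run E
t=13: L0/L1/L2 = EHF/-/- → run E
t=14: L0/L1/L2 = EHF/-/- → run E
t=15: L0/L1/L2 = HF/E/- → run H
t=16: L0/L1/L2 = HF/E/- → run H
t=17: L0/L1/L2 = HF/E/- → run H
t=18: L0/L1/L2 = HF/E/- → run H
t=19: L0/L1/L2 = F/E/- → run F
t=20: L0/L1/L2 = F/E/- → run F
t=21: L0/L1/L2 = -/E/- → run E
t=22: L0/L1/L2 = -/E/- → run E
t=23: L0/L1/L2 = -/E/- → run E
t=24: L0/L1/L2 = -/E/- → run E
t=25: (idle)
t=26: (idle)
t=27: (idle)
t=28: (idle)
t=29: (idle)
t=30: (idle)
t=31: (idle)

context switches = 7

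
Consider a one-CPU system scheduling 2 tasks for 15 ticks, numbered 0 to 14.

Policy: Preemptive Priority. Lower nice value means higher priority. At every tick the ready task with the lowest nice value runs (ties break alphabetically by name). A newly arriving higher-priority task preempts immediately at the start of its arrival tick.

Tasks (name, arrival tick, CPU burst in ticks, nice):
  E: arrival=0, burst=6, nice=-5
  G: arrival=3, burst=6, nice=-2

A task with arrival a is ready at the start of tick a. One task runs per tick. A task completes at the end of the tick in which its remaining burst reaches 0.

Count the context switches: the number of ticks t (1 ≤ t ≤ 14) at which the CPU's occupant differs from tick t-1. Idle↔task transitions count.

context switches = 2

t=0: ready={E} → run E
t=1: ready={E} → run E
t=2: ready={E} → run E
t=3: ready={E,G} → run E
t=4: ready={E,G} → run E
t=5: ready={E,G} → run E
t=6: ready={G} → run G
t=7: ready={G} → run G
t=8: ready={G} → run G
t=9: ready={G} → run G
t=10: ready={G} → run G
t=11: ready={G} → run G
t=12: (idle)
t=13: (idle)
t=14: (idle)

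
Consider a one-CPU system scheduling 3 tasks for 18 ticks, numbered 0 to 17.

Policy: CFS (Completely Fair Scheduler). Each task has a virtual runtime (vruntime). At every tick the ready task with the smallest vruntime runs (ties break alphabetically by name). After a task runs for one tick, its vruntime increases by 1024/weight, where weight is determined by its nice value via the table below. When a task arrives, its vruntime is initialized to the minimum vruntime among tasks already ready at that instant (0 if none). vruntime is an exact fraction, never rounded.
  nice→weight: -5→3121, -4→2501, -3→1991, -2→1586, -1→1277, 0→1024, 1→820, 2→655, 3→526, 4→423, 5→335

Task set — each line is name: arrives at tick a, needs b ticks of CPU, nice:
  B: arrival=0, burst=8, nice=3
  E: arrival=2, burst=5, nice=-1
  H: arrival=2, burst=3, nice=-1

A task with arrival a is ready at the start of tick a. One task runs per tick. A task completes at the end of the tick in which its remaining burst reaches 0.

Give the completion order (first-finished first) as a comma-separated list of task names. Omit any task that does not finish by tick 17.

t=0: vr[B=0] → run B
t=1: vr[B=512/263] → run B
t=2: vr[B=1024/263 E=1024/263 H=1024/263] → run B
t=3: vr[B=1536/263 E=1024/263 H=1024/263] → run E
t=4: vr[B=1536/263 E=1576960/335851 H=1024/263] → run H
t=5: vr[B=1536/263 E=1576960/335851 H=1576960/335851] → run E
t=6: vr[B=1536/263 E=1846272/335851 H=1576960/335851] → run H
t=7: vr[B=1536/263 E=1846272/335851 H=1846272/335851] → run E
t=8: vr[B=1536/263 E=2115584/335851 H=1846272/335851] → run H
t=9: vr[B=1536/263 E=2115584/335851] → run B
t=10: vr[B=2048/263 E=2115584/335851] → run E
t=11: vr[B=2048/263 E=2384896/335851] → run E
t=12: vr[B=2048/263] → run B
t=13: vr[B=2560/263] → run B
t=14: vr[B=3072/263] → run B
t=15: vr[B=3584/263] → run B
t=16: (idle)
t=17: (idle)

completion order = H, E, B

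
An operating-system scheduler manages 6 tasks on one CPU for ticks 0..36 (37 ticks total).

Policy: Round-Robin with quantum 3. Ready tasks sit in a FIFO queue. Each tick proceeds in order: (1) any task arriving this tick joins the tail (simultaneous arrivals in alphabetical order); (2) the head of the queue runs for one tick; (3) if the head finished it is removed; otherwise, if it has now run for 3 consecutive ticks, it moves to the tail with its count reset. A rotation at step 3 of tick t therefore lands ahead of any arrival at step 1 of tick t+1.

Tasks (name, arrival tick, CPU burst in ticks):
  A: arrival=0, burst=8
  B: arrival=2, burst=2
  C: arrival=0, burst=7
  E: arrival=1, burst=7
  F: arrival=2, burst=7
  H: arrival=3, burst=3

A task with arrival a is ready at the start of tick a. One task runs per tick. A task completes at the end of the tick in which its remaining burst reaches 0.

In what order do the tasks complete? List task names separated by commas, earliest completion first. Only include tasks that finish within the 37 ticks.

completion order = B, H, A, C, E, F

t=0: queue=[A,C] q_used=0 → run A
t=1: queue=[A,C,E] q_used=1 → run A
t=2: queue=[A,C,E,B,F] q_used=2 → run A
t=3: queue=[C,E,B,F,A,H] q_used=0 → run C
t=4: queue=[C,E,B,F,A,H] q_used=1 → run C
t=5: queue=[C,E,B,F,A,H] q_used=2 → run C
t=6: queue=[E,B,F,A,H,C] q_used=0 → run E
t=7: queue=[E,B,F,A,H,C] q_used=1 → run E
t=8: queue=[E,B,F,A,H,C] q_used=2 → run E
t=9: queue=[B,F,A,H,C,E] q_used=0 → run B
t=10: queue=[B,F,A,H,C,E] q_used=1 → run B
t=11: queue=[F,A,H,C,E] q_used=0 → run F
t=12: queue=[F,A,H,C,E] q_used=1 → run F
t=13: queue=[F,A,H,C,E] q_used=2 → run F
t=14: queue=[A,H,C,E,F] q_used=0 → run A
t=15: queue=[A,H,C,E,F] q_used=1 → run A
t=16: queue=[A,H,C,E,F] q_used=2 → run A
t=17: queue=[H,C,E,F,A] q_used=0 → run H
t=18: queue=[H,C,E,F,A] q_used=1 → run H
t=19: queue=[H,C,E,F,A] q_used=2 → run H
t=20: queue=[C,E,F,A] q_used=0 → run C
t=21: queue=[C,E,F,A] q_used=1 → run C
t=22: queue=[C,E,F,A] q_used=2 → run C
t=23: queue=[E,F,A,C] q_used=0 → run E
t=24: queue=[E,F,A,C] q_used=1 → run E
t=25: queue=[E,F,A,C] q_used=2 → run E
t=26: queue=[F,A,C,E] q_used=0 → run F
t=27: queue=[F,A,C,E] q_used=1 → run F
t=28: queue=[F,A,C,E] q_used=2 → run F
t=29: queue=[A,C,E,F] q_used=0 → run A
t=30: queue=[A,C,E,F] q_used=1 → run A
t=31: queue=[C,E,F] q_used=0 → run C
t=32: queue=[E,F] q_used=0 → run E
t=33: queue=[F] q_used=0 → run F
t=34: (idle)
t=35: (idle)
t=36: (idle)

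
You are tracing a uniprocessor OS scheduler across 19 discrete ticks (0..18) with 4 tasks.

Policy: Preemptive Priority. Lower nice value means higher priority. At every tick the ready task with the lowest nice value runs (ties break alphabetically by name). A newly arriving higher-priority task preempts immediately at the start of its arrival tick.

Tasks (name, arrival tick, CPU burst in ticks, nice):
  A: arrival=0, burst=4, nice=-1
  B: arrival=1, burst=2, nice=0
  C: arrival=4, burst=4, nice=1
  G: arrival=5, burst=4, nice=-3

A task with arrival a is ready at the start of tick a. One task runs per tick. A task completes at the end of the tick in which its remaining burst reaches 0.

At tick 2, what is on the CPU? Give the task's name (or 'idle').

t=0: ready={A} → run A
t=1: ready={A,B} → run A
t=2: ready={A,B} → run A
t=3: ready={A,B} → run A
t=4: ready={B,C} → run B
t=5: ready={B,C,G} → run G
t=6: ready={B,C,G} → run G
t=7: ready={B,C,G} → run G
t=8: ready={B,C,G} → run G
t=9: ready={B,C} → run B
t=10: ready={C} → run C
t=11: ready={C} → run C
t=12: ready={C} → run C
t=13: ready={C} → run C
t=14: (idle)
t=15: (idle)
t=16: (idle)
t=17: (idle)
t=18: (idle)

running at tick 2 = A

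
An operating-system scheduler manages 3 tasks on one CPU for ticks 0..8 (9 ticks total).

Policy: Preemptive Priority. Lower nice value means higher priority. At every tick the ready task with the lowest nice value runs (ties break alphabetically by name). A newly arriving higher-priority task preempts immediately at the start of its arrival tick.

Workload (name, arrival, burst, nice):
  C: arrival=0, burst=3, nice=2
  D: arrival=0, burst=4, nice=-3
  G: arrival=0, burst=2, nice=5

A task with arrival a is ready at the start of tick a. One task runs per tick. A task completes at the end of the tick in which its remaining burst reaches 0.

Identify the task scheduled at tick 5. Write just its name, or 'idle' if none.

running at tick 5 = C

t=0: ready={C,D,G} → run D
t=1: ready={C,D,G} → run D
t=2: ready={C,D,G} → run D
t=3: ready={C,D,G} → run D
t=4: ready={C,G} → run C
t=5: ready={C,G} → run C
t=6: ready={C,G} → run C
t=7: ready={G} → run G
t=8: ready={G} → run G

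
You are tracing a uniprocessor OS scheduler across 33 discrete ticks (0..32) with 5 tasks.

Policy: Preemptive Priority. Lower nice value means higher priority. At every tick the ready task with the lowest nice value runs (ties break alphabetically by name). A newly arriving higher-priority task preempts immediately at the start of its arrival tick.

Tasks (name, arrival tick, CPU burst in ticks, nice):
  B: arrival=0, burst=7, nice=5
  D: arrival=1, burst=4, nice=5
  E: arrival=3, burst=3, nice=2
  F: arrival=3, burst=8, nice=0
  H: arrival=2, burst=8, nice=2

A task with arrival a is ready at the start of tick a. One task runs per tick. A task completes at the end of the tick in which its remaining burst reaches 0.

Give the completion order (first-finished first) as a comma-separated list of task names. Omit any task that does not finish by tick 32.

completion order = F, E, H, B, D

t=0: ready={B} → run B
t=1: ready={B,D} → run B
t=2: ready={B,D,H} → run H
t=3: ready={B,D,E,F,H} → run F
t=4: ready={B,D,E,F,H} → run F
t=5: ready={B,D,E,F,H} → run F
t=6: ready={B,D,E,F,H} → run F
t=7: ready={B,D,E,F,H} → run F
t=8: ready={B,D,E,F,H} → run F
t=9: ready={B,D,E,F,H} → run F
t=10: ready={B,D,E,F,H} → run F
t=11: ready={B,D,E,H} → run E
t=12: ready={B,D,E,H} → run E
t=13: ready={B,D,E,H} → run E
t=14: ready={B,D,H} → run H
t=15: ready={B,D,H} → run H
t=16: ready={B,D,H} → run H
t=17: ready={B,D,H} → run H
t=18: ready={B,D,H} → run H
t=19: ready={B,D,H} → run H
t=20: ready={B,D,H} → run H
t=21: ready={B,D} → run B
t=22: ready={B,D} → run B
t=23: ready={B,D} → run B
t=24: ready={B,D} → run B
t=25: ready={B,D} → run B
t=26: ready={D} → run D
t=27: ready={D} → run D
t=28: ready={D} → run D
t=29: ready={D} → run D
t=30: (idle)
t=31: (idle)
t=32: (idle)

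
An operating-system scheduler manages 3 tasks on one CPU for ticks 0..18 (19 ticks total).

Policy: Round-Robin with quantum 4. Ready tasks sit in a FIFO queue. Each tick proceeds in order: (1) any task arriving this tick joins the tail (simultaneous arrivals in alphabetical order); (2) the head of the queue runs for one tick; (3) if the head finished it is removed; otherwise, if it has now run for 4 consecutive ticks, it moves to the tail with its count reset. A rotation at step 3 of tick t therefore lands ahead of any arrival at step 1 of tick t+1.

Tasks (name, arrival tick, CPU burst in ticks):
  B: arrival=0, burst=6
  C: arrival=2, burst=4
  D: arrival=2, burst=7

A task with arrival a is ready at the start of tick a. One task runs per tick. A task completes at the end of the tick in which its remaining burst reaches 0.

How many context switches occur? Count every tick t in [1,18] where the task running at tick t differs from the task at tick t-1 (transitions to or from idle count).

context switches = 5

t=0: queue=[B] q_used=0 → run B
t=1: queue=[B] q_used=1 → run B
t=2: queue=[B,C,D] q_used=2 → run B
t=3: queue=[B,C,D] q_used=3 → run B
t=4: queue=[C,D,B] q_used=0 → run C
t=5: queue=[C,D,B] q_used=1 → run C
t=6: queue=[C,D,B] q_used=2 → run C
t=7: queue=[C,D,B] q_used=3 → run C
t=8: queue=[D,B] q_used=0 → run D
t=9: queue=[D,B] q_used=1 → run D
t=10: queue=[D,B] q_used=2 → run D
t=11: queue=[D,B] q_used=3 → run D
t=12: queue=[B,D] q_used=0 → run B
t=13: queue=[B,D] q_used=1 → run B
t=14: queue=[D] q_used=0 → run D
t=15: queue=[D] q_used=1 → run D
t=16: queue=[D] q_used=2 → run D
t=17: (idle)
t=18: (idle)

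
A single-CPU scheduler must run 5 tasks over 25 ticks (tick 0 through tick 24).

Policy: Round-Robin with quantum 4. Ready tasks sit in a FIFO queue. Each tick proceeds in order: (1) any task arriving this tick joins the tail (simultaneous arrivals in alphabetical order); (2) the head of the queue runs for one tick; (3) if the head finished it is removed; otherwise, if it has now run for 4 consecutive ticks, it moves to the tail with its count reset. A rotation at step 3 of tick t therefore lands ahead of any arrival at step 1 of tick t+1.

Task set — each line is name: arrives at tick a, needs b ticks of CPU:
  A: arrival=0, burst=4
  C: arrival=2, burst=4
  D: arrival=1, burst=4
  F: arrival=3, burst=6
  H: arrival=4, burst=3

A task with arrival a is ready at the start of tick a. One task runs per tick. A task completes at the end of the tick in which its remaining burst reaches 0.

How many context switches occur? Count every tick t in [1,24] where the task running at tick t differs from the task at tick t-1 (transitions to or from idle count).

t=0: queue=[A] q_used=0 → run A
t=1: queue=[A,D] q_used=1 → run A
t=2: queue=[A,D,C] q_used=2 → run A
t=3: queue=[A,D,C,F] q_used=3 → run A
t=4: queue=[D,C,F,H] q_used=0 → run D
t=5: queue=[D,C,F,H] q_used=1 → run D
t=6: queue=[D,C,F,H] q_used=2 → run D
t=7: queue=[D,C,F,H] q_used=3 → run D
t=8: queue=[C,F,H] q_used=0 → run C
t=9: queue=[C,F,H] q_used=1 → run C
t=10: queue=[C,F,H] q_used=2 → run C
t=11: queue=[C,F,H] q_used=3 → run C
t=12: queue=[F,H] q_used=0 → run F
t=13: queue=[F,H] q_used=1 → run F
t=14: queue=[F,H] q_used=2 → run F
t=15: queue=[F,H] q_used=3 → run F
t=16: queue=[H,F] q_used=0 → run H
t=17: queue=[H,F] q_used=1 → run H
t=18: queue=[H,F] q_used=2 → run H
t=19: queue=[F] q_used=0 → run F
t=20: queue=[F] q_used=1 → run F
t=21: (idle)
t=22: (idle)
t=23: (idle)
t=24: (idle)

context switches = 6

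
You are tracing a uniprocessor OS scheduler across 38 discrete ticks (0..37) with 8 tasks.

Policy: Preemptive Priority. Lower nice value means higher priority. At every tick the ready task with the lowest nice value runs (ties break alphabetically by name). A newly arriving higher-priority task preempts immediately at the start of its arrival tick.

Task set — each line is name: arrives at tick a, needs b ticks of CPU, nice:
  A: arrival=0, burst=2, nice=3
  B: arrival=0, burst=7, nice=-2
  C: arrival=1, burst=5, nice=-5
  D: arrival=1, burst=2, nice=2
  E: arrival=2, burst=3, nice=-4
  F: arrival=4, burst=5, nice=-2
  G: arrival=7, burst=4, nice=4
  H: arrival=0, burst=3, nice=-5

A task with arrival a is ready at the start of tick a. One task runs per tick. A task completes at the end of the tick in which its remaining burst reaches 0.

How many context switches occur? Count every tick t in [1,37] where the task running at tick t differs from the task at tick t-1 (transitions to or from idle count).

t=0: ready={A,B,H} → run H
t=1: ready={A,B,C,D,H} → run C
t=2: ready={A,B,C,D,E,H} → run C
t=3: ready={A,B,C,D,E,H} → run C
t=4: ready={A,B,C,D,E,F,H} → run C
t=5: ready={A,B,C,D,E,F,H} → run C
t=6: ready={A,B,D,E,F,H} → run H
t=7: ready={A,B,D,E,F,G,H} → run H
t=8: ready={A,B,D,E,F,G} → run E
t=9: ready={A,B,D,E,F,G} → run E
t=10: ready={A,B,D,E,F,G} → run E
t=11: ready={A,B,D,F,G} → run B
t=12: ready={A,B,D,F,G} → run B
t=13: ready={A,B,D,F,G} → run B
t=14: ready={A,B,D,F,G} → run B
t=15: ready={A,B,D,F,G} → run B
t=16: ready={A,B,D,F,G} → run B
t=17: ready={A,B,D,F,G} → run B
t=18: ready={A,D,F,G} → run F
t=19: ready={A,D,F,G} → run F
t=20: ready={A,D,F,G} → run F
t=21: ready={A,D,F,G} → run F
t=22: ready={A,D,F,G} → run F
t=23: ready={A,D,G} → run D
t=24: ready={A,D,G} → run D
t=25: ready={A,G} → run A
t=26: ready={A,G} → run A
t=27: ready={G} → run G
t=28: ready={G} → run G
t=29: ready={G} → run G
t=30: ready={G} → run G
t=31: (idle)
t=32: (idle)
t=33: (idle)
t=34: (idle)
t=35: (idle)
t=36: (idle)
t=37: (idle)

context switches = 9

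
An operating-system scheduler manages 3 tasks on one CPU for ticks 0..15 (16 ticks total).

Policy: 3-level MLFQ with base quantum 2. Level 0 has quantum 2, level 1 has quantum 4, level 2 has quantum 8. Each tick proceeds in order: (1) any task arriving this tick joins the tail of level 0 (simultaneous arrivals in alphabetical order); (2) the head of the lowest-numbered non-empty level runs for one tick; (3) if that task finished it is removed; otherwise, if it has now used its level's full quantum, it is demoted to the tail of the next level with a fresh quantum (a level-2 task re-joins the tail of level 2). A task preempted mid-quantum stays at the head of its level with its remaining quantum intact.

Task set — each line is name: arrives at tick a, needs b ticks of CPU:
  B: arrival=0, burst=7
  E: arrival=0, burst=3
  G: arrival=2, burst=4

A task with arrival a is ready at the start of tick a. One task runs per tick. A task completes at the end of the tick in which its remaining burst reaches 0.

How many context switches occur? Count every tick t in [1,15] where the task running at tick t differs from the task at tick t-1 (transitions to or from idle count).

context switches = 7

t=0: L0/L1/L2 = BE/-/- → run B
t=1: L0/L1/L2 = BE/-/- → run B
t=2: L0/L1/L2 = EG/B/- → run E
t=3: L0/L1/L2 = EG/B/- → run E
t=4: L0/L1/L2 = G/BE/- → run G
t=5: L0/L1/L2 = G/BE/- → run G
t=6: L0/L1/L2 = -/BEG/- → run B
t=7: L0/L1/L2 = -/BEG/- → run B
t=8: L0/L1/L2 = -/BEG/- → run B
t=9: L0/L1/L2 = -/BEG/- → run B
t=10: L0/L1/L2 = -/EG/B → run E
t=11: L0/L1/L2 = -/G/B → run G
t=12: L0/L1/L2 = -/G/B → run G
t=13: L0/L1/L2 = -/-/B → run B
t=14: (idle)
t=15: (idle)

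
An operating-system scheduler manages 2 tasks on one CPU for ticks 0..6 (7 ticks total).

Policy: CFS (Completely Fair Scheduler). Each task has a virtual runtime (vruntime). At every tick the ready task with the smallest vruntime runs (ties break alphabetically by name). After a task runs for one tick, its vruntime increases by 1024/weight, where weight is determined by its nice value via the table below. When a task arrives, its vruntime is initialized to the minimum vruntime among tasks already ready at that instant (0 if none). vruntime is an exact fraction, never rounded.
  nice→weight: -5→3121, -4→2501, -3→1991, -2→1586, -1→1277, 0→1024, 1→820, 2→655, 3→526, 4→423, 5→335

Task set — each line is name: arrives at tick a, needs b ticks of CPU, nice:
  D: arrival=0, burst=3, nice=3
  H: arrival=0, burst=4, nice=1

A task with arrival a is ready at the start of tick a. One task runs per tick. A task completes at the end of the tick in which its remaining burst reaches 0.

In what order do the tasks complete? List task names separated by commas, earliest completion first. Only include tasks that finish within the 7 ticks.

t=0: vr[D=0 H=0] → run D
t=1: vr[D=512/263 H=0] → run H
t=2: vr[D=512/263 H=256/205] → run H
t=3: vr[D=512/263 H=512/205] → run D
t=4: vr[D=1024/263 H=512/205] → run H
t=5: vr[D=1024/263 H=768/205] → run H
t=6: vr[D=1024/263] → run D

completion order = H, D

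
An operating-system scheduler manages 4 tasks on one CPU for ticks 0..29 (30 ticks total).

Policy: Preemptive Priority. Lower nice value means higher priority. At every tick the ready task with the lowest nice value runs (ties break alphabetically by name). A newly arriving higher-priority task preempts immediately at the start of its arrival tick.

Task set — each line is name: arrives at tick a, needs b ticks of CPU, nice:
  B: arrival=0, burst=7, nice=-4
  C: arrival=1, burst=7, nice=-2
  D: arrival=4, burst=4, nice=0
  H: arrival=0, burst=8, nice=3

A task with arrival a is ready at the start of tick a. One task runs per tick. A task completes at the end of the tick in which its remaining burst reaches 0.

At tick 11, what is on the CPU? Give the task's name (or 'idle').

t=0: ready={B,H} → run B
t=1: ready={B,C,H} → run B
t=2: ready={B,C,H} → run B
t=3: ready={B,C,H} → run B
t=4: ready={B,C,D,H} → run B
t=5: ready={B,C,D,H} → run B
t=6: ready={B,C,D,H} → run B
t=7: ready={C,D,H} → run C
t=8: ready={C,D,H} → run C
t=9: ready={C,D,H} → run C
t=10: ready={C,D,H} → run C
t=11: ready={C,D,H} → run C
t=12: ready={C,D,H} → run C
t=13: ready={C,D,H} → run C
t=14: ready={D,H} → run D
t=15: ready={D,H} → run D
t=16: ready={D,H} → run D
t=17: ready={D,H} → run D
t=18: ready={H} → run H
t=19: ready={H} → run H
t=20: ready={H} → run H
t=21: ready={H} → run H
t=22: ready={H} → run H
t=23: ready={H} → run H
t=24: ready={H} → run H
t=25: ready={H} → run H
t=26: (idle)
t=27: (idle)
t=28: (idle)
t=29: (idle)

running at tick 11 = C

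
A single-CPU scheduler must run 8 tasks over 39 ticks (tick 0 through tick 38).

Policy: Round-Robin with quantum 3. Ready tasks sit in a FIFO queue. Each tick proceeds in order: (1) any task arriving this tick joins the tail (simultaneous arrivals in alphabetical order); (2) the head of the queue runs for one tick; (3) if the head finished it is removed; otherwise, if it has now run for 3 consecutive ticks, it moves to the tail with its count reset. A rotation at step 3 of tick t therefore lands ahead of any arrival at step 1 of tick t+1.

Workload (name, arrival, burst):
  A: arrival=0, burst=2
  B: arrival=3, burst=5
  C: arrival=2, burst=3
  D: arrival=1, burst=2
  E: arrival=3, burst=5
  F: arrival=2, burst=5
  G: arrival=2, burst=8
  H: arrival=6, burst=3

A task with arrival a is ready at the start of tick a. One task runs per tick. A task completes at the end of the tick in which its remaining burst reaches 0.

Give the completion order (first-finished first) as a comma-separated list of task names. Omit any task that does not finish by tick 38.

t=0: queue=[A] q_used=0 → run A
t=1: queue=[A,D] q_used=1 → run A
t=2: queue=[D,C,F,G] q_used=0 → run D
t=3: queue=[D,C,F,G,B,E] q_used=1 → run D
t=4: queue=[C,F,G,B,E] q_used=0 → run C
t=5: queue=[C,F,G,B,E] q_used=1 → run C
t=6: queue=[C,F,G,B,E,H] q_used=2 → run C
t=7: queue=[F,G,B,E,H] q_used=0 → run F
t=8: queue=[F,G,B,E,H] q_used=1 → run F
t=9: queue=[F,G,B,E,H] q_used=2 → run F
t=10: queue=[G,B,E,H,F] q_used=0 → run G
t=11: queue=[G,B,E,H,F] q_used=1 → run G
t=12: queue=[G,B,E,H,F] q_used=2 → run G
t=13: queue=[B,E,H,F,G] q_used=0 → run B
t=14: queue=[B,E,H,F,G] q_used=1 → run B
t=15: queue=[B,E,H,F,G] q_used=2 → run B
t=16: queue=[E,H,F,G,B] q_used=0 → run E
t=17: queue=[E,H,F,G,B] q_used=1 → run E
t=18: queue=[E,H,F,G,B] q_used=2 → run E
t=19: queue=[H,F,G,B,E] q_used=0 → run H
t=20: queue=[H,F,G,B,E] q_used=1 → run H
t=21: queue=[H,F,G,B,E] q_used=2 → run H
t=22: queue=[F,G,B,E] q_used=0 → run F
t=23: queue=[F,G,B,E] q_used=1 → run F
t=24: queue=[G,B,E] q_used=0 → run G
t=25: queue=[G,B,E] q_used=1 → run G
t=26: queue=[G,B,E] q_used=2 → run G
t=27: queue=[B,E,G] q_used=0 → run B
t=28: queue=[B,E,G] q_used=1 → run B
t=29: queue=[E,G] q_used=0 → run E
t=30: queue=[E,G] q_used=1 → run E
t=31: queue=[G] q_used=0 → run G
t=32: queue=[G] q_used=1 → run G
t=33: (idle)
t=34: (idle)
t=35: (idle)
t=36: (idle)
t=37: (idle)
t=38: (idle)

completion order = A, D, C, H, F, B, E, G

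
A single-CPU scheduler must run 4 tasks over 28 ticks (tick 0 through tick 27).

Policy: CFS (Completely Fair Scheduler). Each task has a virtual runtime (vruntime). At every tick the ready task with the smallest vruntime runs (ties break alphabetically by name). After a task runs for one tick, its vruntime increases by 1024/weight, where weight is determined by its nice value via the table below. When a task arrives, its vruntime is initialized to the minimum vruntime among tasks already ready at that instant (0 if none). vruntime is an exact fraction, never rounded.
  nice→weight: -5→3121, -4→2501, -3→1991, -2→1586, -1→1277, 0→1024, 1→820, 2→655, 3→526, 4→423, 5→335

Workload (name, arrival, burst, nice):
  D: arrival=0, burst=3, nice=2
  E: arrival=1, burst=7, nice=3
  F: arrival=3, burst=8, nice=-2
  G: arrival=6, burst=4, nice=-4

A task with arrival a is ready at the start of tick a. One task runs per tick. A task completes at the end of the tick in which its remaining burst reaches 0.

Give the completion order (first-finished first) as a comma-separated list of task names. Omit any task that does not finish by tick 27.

t=0: vr[D=0] → run D
t=1: vr[D=1024/655 E=1024/655] → run D
t=2: vr[D=2048/655 E=1024/655] → run E
t=3: vr[D=2048/655 E=604672/172265 F=2048/655] → run D
t=4: vr[E=604672/172265 F=2048/655] → run F
t=5: vr[E=604672/172265 F=1959424/519415] → run E
t=6: vr[E=940032/172265 F=1959424/519415 G=1959424/519415] → run F
t=7: vr[E=940032/172265 F=2294784/519415 G=1959424/519415] → run G
t=8: vr[E=940032/172265 F=2294784/519415 G=89055744/21296015] → run G
t=9: vr[E=940032/172265 F=2294784/519415 G=97775104/21296015] → run F
t=10: vr[E=940032/172265 F=2630144/519415 G=97775104/21296015] → run G
t=11: vr[E=940032/172265 F=2630144/519415 G=106494464/21296015] → run G
t=12: vr[E=940032/172265 F=2630144/519415] → run F
t=13: vr[E=940032/172265 F=2965504/519415] → run E
t=14: vr[E=1275392/172265 F=2965504/519415] → run F
t=15: vr[E=1275392/172265 F=3300864/519415] → run F
t=16: vr[E=1275392/172265 F=3636224/519415] → run F
t=17: vr[E=1275392/172265 F=3971584/519415] → run E
t=18: vr[E=1610752/172265 F=3971584/519415] → run F
t=19: vr[E=1610752/172265] → run E
t=20: vr[E=1946112/172265] → run E
t=21: vr[E=2281472/172265] → run E
t=22: (idle)
t=23: (idle)
t=24: (idle)
t=25: (idle)
t=26: (idle)
t=27: (idle)

completion order = D, G, F, E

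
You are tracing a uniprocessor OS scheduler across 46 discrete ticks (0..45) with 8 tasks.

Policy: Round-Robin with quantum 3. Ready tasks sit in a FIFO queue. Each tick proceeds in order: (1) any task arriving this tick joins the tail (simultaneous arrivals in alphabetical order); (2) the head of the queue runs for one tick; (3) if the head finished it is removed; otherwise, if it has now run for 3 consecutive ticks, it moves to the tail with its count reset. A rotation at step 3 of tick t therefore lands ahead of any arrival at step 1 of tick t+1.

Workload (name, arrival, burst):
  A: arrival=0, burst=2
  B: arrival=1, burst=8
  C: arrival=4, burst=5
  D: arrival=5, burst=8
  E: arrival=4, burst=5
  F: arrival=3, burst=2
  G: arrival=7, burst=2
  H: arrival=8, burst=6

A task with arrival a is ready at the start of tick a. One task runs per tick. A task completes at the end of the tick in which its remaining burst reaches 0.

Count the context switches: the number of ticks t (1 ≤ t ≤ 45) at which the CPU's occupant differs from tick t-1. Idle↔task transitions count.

context switches = 15

t=0: queue=[A] q_used=0 → run A
t=1: queue=[A,B] q_used=1 → run A
t=2: queue=[B] q_used=0 → run B
t=3: queue=[B,F] q_used=1 → run B
t=4: queue=[B,F,C,E] q_used=2 → run B
t=5: queue=[F,C,E,B,D] q_used=0 → run F
t=6: queue=[F,C,E,B,D] q_used=1 → run F
t=7: queue=[C,E,B,D,G] q_used=0 → run C
t=8: queue=[C,E,B,D,G,H] q_used=1 → run C
t=9: queue=[C,E,B,D,G,H] q_used=2 → run C
t=10: queue=[E,B,D,G,H,C] q_used=0 → run E
t=11: queue=[E,B,D,G,H,C] q_used=1 → run E
t=12: queue=[E,B,D,G,H,C] q_used=2 → run E
t=13: queue=[B,D,G,H,C,E] q_used=0 → run B
t=14: queue=[B,D,G,H,C,E] q_used=1 → run B
t=15: queue=[B,D,G,H,C,E] q_used=2 → run B
t=16: queue=[D,G,H,C,E,B] q_used=0 → run D
t=17: queue=[D,G,H,C,E,B] q_used=1 → run D
t=18: queue=[D,G,H,C,E,B] q_used=2 → run D
t=19: queue=[G,H,C,E,B,D] q_used=0 → run G
t=20: queue=[G,H,C,E,B,D] q_used=1 → run G
t=21: queue=[H,C,E,B,D] q_used=0 → run H
t=22: queue=[H,C,E,B,D] q_used=1 → run H
t=23: queue=[H,C,E,B,D] q_used=2 → run H
t=24: queue=[C,E,B,D,H] q_used=0 → run C
t=25: queue=[C,E,B,D,H] q_used=1 → run C
t=26: queue=[E,B,D,H] q_used=0 → run E
t=27: queue=[E,B,D,H] q_used=1 → run E
t=28: queue=[B,D,H] q_used=0 → run B
t=29: queue=[B,D,H] q_used=1 → run B
t=30: queue=[D,H] q_used=0 → run D
t=31: queue=[D,H] q_used=1 → run D
t=32: queue=[D,H] q_used=2 → run D
t=33: queue=[H,D] q_used=0 → run H
t=34: queue=[H,D] q_used=1 → run H
t=35: queue=[H,D] q_used=2 → run H
t=36: queue=[D] q_used=0 → run D
t=37: queue=[D] q_used=1 → run D
t=38: (idle)
t=39: (idle)
t=40: (idle)
t=41: (idle)
t=42: (idle)
t=43: (idle)
t=44: (idle)
t=45: (idle)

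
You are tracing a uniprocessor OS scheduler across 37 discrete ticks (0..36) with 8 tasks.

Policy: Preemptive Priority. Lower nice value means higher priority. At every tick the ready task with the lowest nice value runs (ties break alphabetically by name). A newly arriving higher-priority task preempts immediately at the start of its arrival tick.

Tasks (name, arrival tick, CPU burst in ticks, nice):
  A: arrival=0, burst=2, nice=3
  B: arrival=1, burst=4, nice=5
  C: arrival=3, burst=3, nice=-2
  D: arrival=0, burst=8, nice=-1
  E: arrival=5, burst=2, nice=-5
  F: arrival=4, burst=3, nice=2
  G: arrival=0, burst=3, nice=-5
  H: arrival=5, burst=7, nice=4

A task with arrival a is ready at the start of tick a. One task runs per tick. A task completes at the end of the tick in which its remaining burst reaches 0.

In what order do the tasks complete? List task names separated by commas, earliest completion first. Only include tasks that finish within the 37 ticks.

completion order = G, E, C, D, F, A, H, B

t=0: ready={A,D,G} → run G
t=1: ready={A,B,D,G} → run G
t=2: ready={A,B,D,G} → run G
t=3: ready={A,B,C,D} → run C
t=4: ready={A,B,C,D,F} → run C
t=5: ready={A,B,C,D,E,F,H} → run E
t=6: ready={A,B,C,D,E,F,H} → run E
t=7: ready={A,B,C,D,F,H} → run C
t=8: ready={A,B,D,F,H} → run D
t=9: ready={A,B,D,F,H} → run D
t=10: ready={A,B,D,F,H} → run D
t=11: ready={A,B,D,F,H} → run D
t=12: ready={A,B,D,F,H} → run D
t=13: ready={A,B,D,F,H} → run D
t=14: ready={A,B,D,F,H} → run D
t=15: ready={A,B,D,F,H} → run D
t=16: ready={A,B,F,H} → run F
t=17: ready={A,B,F,H} → run F
t=18: ready={A,B,F,H} → run F
t=19: ready={A,B,H} → run A
t=20: ready={A,B,H} → run A
t=21: ready={B,H} → run H
t=22: ready={B,H} → run H
t=23: ready={B,H} → run H
t=24: ready={B,H} → run H
t=25: ready={B,H} → run H
t=26: ready={B,H} → run H
t=27: ready={B,H} → run H
t=28: ready={B} → run B
t=29: ready={B} → run B
t=30: ready={B} → run B
t=31: ready={B} → run B
t=32: (idle)
t=33: (idle)
t=34: (idle)
t=35: (idle)
t=36: (idle)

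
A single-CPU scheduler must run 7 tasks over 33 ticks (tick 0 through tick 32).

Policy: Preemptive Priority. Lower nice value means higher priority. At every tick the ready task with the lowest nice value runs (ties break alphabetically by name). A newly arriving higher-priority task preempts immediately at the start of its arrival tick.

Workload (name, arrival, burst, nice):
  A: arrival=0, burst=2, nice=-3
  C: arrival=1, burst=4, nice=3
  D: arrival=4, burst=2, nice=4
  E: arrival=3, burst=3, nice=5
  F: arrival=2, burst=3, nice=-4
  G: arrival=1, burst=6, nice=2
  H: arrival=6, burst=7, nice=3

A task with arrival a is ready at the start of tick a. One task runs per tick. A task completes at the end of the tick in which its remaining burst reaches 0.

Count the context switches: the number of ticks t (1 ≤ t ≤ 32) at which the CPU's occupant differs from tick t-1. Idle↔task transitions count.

t=0: ready={A} → run A
t=1: ready={A,C,G} → run A
t=2: ready={C,F,G} → run F
t=3: ready={C,E,F,G} → run F
t=4: ready={C,D,E,F,G} → run F
t=5: ready={C,D,E,G} → run G
t=6: ready={C,D,E,G,H} → run G
t=7: ready={C,D,E,G,H} → run G
t=8: ready={C,D,E,G,H} → run G
t=9: ready={C,D,E,G,H} → run G
t=10: ready={C,D,E,G,H} → run G
t=11: ready={C,D,E,H} → run C
t=12: ready={C,D,E,H} → run C
t=13: ready={C,D,E,H} → run C
t=14: ready={C,D,E,H} → run C
t=15: ready={D,E,H} → run H
t=16: ready={D,E,H} → run H
t=17: ready={D,E,H} → run H
t=18: ready={D,E,H} → run H
t=19: ready={D,E,H} → run H
t=20: ready={D,E,H} → run H
t=21: ready={D,E,H} → run H
t=22: ready={D,E} → run D
t=23: ready={D,E} → run D
t=24: ready={E} → run E
t=25: ready={E} → run E
t=26: ready={E} → run E
t=27: (idle)
t=28: (idle)
t=29: (idle)
t=30: (idle)
t=31: (idle)
t=32: (idle)

context switches = 7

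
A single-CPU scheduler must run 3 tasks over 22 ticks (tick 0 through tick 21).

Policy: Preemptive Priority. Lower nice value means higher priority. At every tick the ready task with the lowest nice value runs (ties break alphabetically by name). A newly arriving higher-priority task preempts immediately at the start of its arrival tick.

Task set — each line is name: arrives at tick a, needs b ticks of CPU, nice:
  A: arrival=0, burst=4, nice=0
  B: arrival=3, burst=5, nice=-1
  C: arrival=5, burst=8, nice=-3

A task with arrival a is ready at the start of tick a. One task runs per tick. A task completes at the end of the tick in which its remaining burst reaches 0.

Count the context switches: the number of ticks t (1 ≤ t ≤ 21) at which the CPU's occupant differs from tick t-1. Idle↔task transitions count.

t=0: ready={A} → run A
t=1: ready={A} → run A
t=2: ready={A} → run A
t=3: ready={A,B} → run B
t=4: ready={A,B} → run B
t=5: ready={A,B,C} → run C
t=6: ready={A,B,C} → run C
t=7: ready={A,B,C} → run C
t=8: ready={A,B,C} → run C
t=9: ready={A,B,C} → run C
t=10: ready={A,B,C} → run C
t=11: ready={A,B,C} → run C
t=12: ready={A,B,C} → run C
t=13: ready={A,B} → run B
t=14: ready={A,B} → run B
t=15: ready={A,B} → run B
t=16: ready={A} → run A
t=17: (idle)
t=18: (idle)
t=19: (idle)
t=20: (idle)
t=21: (idle)

context switches = 5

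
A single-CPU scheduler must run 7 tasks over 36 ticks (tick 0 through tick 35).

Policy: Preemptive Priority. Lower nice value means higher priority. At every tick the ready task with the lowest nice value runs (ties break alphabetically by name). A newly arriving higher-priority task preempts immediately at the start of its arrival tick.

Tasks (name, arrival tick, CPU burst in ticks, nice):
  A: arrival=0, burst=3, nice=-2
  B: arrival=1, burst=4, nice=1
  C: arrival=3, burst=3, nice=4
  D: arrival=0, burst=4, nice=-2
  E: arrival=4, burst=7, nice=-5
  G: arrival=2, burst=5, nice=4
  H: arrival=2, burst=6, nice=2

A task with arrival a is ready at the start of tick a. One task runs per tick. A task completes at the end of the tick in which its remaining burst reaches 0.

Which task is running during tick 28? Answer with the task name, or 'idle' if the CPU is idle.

t=0: ready={A,D} → run A
t=1: ready={A,B,D} → run A
t=2: ready={A,B,D,G,H} → run A
t=3: ready={B,C,D,G,H} → run D
t=4: ready={B,C,D,E,G,H} → run E
t=5: ready={B,C,D,E,G,H} → run E
t=6: ready={B,C,D,E,G,H} → run E
t=7: ready={B,C,D,E,G,H} → run E
t=8: ready={B,C,D,E,G,H} → run E
t=9: ready={B,C,D,E,G,H} → run E
t=10: ready={B,C,D,E,G,H} → run E
t=11: ready={B,C,D,G,H} → run D
t=12: ready={B,C,D,G,H} → run D
t=13: ready={B,C,D,G,H} → run D
t=14: ready={B,C,G,H} → run B
t=15: ready={B,C,G,H} → run B
t=16: ready={B,C,G,H} → run B
t=17: ready={B,C,G,H} → run B
t=18: ready={C,G,H} → run H
t=19: ready={C,G,H} → run H
t=20: ready={C,G,H} → run H
t=21: ready={C,G,H} → run H
t=22: ready={C,G,H} → run H
t=23: ready={C,G,H} → run H
t=24: ready={C,G} → run C
t=25: ready={C,G} → run C
t=26: ready={C,G} → run C
t=27: ready={G} → run G
t=28: ready={G} → run G
t=29: ready={G} → run G
t=30: ready={G} → run G
t=31: ready={G} → run G
t=32: (idle)
t=33: (idle)
t=34: (idle)
t=35: (idle)

running at tick 28 = G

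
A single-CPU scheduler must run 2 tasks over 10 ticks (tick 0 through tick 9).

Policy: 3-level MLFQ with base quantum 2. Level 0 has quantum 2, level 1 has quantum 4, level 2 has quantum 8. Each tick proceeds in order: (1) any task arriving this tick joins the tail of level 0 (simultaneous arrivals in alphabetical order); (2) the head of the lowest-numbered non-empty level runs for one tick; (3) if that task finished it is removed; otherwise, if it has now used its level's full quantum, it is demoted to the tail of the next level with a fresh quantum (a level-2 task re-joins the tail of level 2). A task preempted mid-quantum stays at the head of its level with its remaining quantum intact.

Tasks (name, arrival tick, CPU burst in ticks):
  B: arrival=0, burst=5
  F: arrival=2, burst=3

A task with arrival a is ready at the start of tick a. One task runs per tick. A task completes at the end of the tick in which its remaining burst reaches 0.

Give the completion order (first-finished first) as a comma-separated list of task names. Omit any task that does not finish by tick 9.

t=0: L0/L1/L2 = B/-/- → run B
t=1: L0/L1/L2 = B/-/- → run B
t=2: L0/L1/L2 = F/B/- → run F
t=3: L0/L1/L2 = F/B/- → run F
t=4: L0/L1/L2 = -/BF/- → run B
t=5: L0/L1/L2 = -/BF/- → run B
t=6: L0/L1/L2 = -/BF/- → run B
t=7: L0/L1/L2 = -/F/- → run F
t=8: (idle)
t=9: (idle)

completion order = B, F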